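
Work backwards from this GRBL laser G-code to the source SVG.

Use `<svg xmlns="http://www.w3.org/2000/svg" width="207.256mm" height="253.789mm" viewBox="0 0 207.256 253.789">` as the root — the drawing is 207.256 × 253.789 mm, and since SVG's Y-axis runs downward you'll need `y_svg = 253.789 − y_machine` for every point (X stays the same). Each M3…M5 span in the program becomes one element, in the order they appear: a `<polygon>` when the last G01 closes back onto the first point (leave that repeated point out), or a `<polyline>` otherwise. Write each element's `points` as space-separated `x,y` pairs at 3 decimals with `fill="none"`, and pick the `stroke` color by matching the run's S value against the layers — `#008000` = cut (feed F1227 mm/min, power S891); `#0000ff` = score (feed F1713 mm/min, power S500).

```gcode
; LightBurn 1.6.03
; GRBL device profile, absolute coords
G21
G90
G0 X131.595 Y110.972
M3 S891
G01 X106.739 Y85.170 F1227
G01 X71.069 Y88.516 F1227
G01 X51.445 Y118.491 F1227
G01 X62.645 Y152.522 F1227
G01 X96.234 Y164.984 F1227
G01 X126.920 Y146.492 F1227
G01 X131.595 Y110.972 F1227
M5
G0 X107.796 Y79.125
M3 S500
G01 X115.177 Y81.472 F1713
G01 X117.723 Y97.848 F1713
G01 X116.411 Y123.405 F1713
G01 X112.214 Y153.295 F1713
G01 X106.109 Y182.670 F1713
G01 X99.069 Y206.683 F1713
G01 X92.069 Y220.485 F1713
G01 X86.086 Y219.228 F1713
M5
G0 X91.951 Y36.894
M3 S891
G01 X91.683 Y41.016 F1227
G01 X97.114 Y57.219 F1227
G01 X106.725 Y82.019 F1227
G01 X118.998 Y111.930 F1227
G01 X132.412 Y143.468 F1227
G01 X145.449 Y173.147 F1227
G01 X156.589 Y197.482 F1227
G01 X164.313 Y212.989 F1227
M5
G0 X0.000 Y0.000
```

<svg xmlns="http://www.w3.org/2000/svg" width="207.256mm" height="253.789mm" viewBox="0 0 207.256 253.789">
  <polygon points="131.595,142.817 106.739,168.619 71.069,165.273 51.445,135.298 62.645,101.267 96.234,88.805 126.920,107.297" fill="none" stroke="#008000"/>
  <polyline points="107.796,174.664 115.177,172.317 117.723,155.941 116.411,130.384 112.214,100.494 106.109,71.119 99.069,47.106 92.069,33.304 86.086,34.561" fill="none" stroke="#0000ff"/>
  <polyline points="91.951,216.895 91.683,212.773 97.114,196.570 106.725,171.770 118.998,141.859 132.412,110.321 145.449,80.642 156.589,56.307 164.313,40.800" fill="none" stroke="#008000"/>
</svg>

y_svg = 253.789 − y_m.

[1] S891→`#008000` (cut); closed run; points: 131.595,142.817 106.739,168.619 71.069,165.273 51.445,135.298 62.645,101.267 96.234,88.805 126.920,107.297

[2] S500→`#0000ff` (score); open run; points: 107.796,174.664 115.177,172.317 117.723,155.941 116.411,130.384 112.214,100.494 106.109,71.119 99.069,47.106 92.069,33.304 86.086,34.561

[3] S891→`#008000` (cut); open run; points: 91.951,216.895 91.683,212.773 97.114,196.570 106.725,171.770 118.998,141.859 132.412,110.321 145.449,80.642 156.589,56.307 164.313,40.800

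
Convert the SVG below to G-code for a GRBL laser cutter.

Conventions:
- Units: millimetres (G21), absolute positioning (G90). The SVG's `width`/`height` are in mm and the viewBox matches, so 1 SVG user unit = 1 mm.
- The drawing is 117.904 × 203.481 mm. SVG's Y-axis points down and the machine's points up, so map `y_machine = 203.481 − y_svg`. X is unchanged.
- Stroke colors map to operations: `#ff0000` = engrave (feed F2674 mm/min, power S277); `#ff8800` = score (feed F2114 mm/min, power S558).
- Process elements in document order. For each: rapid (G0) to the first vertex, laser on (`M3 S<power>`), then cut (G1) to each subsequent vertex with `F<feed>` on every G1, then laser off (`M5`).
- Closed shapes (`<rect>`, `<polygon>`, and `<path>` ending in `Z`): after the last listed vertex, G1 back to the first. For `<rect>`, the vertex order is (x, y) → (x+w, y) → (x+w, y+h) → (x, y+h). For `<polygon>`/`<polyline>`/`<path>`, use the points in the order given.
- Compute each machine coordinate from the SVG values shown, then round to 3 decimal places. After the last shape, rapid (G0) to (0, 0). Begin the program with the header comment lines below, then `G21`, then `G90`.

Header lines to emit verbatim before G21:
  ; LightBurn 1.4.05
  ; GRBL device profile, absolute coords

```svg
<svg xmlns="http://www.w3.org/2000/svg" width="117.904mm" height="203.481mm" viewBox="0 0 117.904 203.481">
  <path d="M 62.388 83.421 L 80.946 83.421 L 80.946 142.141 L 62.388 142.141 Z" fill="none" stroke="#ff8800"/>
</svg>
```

1 u = 1 mm; y_m = 203.481 − y.

[1] `<path>` rectangle, #ff8800→score S558 F2114: (62.388,120.060) → (80.946,120.060) → (80.946,61.340) → (62.388,61.340) → (62.388,120.060) (closed)

; LightBurn 1.4.05
; GRBL device profile, absolute coords
G21
G90
G0 X62.388 Y120.060
M3 S558
G1 X80.946 Y120.060 F2114
G1 X80.946 Y61.340 F2114
G1 X62.388 Y61.340 F2114
G1 X62.388 Y120.060 F2114
M5
G0 X0.000 Y0.000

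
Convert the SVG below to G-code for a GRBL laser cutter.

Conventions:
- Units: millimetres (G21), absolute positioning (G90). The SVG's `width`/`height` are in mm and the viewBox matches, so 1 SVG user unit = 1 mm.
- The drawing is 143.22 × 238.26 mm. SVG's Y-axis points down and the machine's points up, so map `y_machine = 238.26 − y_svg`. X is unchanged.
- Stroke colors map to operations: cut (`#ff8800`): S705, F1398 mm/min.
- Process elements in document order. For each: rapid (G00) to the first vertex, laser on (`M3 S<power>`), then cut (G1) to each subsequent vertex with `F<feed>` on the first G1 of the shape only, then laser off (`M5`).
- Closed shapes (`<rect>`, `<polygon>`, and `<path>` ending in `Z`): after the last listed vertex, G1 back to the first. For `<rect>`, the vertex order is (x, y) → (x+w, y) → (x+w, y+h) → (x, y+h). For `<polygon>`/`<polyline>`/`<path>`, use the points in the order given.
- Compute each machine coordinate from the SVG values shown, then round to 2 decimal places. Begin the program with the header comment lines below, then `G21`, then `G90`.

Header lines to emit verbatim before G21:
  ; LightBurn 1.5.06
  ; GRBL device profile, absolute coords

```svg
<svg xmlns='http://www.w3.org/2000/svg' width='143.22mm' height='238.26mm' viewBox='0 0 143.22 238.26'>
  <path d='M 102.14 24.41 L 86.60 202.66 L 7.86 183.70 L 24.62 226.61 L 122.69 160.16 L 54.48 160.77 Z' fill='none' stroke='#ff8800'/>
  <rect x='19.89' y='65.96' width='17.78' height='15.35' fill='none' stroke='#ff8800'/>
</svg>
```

; LightBurn 1.5.06
; GRBL device profile, absolute coords
G21
G90
G00 X102.14 Y213.85
M3 S705
G1 X86.60 Y35.60 F1398
G1 X7.86 Y54.56
G1 X24.62 Y11.65
G1 X122.69 Y78.10
G1 X54.48 Y77.49
G1 X102.14 Y213.85
M5
G00 X19.89 Y172.30
M3 S705
G1 X37.67 Y172.30 F1398
G1 X37.67 Y156.95
G1 X19.89 Y156.95
G1 X19.89 Y172.30
M5

viewBox `0 0 143.22 238.26` with mm width/height → 1 unit = 1 mm. Flip: y_m = 238.26 − y_svg.

**Shape 1** — `<path>` closed polygon, stroke `#ff8800` → cut (S705, F1398). Machine vertices: (102.14,213.85) → (86.60,35.60) → (7.86,54.56) → (24.62,11.65) → (122.69,78.10) → (54.48,77.49) → (102.14,213.85). Closed: final G1 returns to the first vertex.

**Shape 2** — `<rect>` rectangle, stroke `#ff8800` → cut (S705, F1398). Machine vertices: (19.89,172.30) → (37.67,172.30) → (37.67,156.95) → (19.89,156.95) → (19.89,172.30). Closed: final G1 returns to the first vertex.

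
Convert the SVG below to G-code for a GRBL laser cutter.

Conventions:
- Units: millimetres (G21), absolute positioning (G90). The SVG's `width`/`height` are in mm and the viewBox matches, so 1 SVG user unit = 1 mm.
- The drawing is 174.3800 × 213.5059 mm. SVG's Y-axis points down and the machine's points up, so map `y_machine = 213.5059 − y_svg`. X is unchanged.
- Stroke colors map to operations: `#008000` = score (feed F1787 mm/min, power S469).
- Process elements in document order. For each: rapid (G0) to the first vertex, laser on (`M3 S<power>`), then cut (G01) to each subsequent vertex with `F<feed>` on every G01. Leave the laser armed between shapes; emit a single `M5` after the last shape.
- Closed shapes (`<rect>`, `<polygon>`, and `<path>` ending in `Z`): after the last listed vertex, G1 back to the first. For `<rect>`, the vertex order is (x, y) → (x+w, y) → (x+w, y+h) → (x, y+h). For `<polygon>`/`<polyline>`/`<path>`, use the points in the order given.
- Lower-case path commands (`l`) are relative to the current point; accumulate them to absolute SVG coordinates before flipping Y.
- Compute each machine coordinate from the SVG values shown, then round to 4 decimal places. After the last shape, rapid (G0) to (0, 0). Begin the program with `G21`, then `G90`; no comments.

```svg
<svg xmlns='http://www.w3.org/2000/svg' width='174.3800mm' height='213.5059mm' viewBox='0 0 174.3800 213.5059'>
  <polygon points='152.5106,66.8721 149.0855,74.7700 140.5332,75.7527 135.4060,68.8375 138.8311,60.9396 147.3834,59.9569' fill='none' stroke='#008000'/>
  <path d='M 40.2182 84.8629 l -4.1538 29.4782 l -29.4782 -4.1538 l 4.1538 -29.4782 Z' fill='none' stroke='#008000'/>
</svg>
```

viewBox `0 0 174.3800 213.5059` with mm width/height → 1 unit = 1 mm. Flip: y_m = 213.5059 − y_svg.

**Shape 1** — `<polygon>` regular polygon, stroke `#008000` → score (S469, F1787). Machine vertices: (152.5106,146.6338) → (149.0855,138.7359) → (140.5332,137.7532) → (135.4060,144.6684) → (138.8311,152.5663) → (147.3834,153.5490) → (152.5106,146.6338). Closed: final G1 returns to the first vertex.

**Shape 2** — `<path>` regular polygon, stroke `#008000` → score (S469, F1787). Machine vertices: (40.2182,128.6430) → (36.0644,99.1648) → (6.5862,103.3186) → (10.7400,132.7968) → (40.2182,128.6430). Closed: final G1 returns to the first vertex.

G21
G90
G0 X152.5106 Y146.6338
M3 S469
G01 X149.0855 Y138.7359 F1787
G01 X140.5332 Y137.7532 F1787
G01 X135.4060 Y144.6684 F1787
G01 X138.8311 Y152.5663 F1787
G01 X147.3834 Y153.5490 F1787
G01 X152.5106 Y146.6338 F1787
G0 X40.2182 Y128.6430
M3 S469
G01 X36.0644 Y99.1648 F1787
G01 X6.5862 Y103.3186 F1787
G01 X10.7400 Y132.7968 F1787
G01 X40.2182 Y128.6430 F1787
M5
G0 X0.0000 Y0.0000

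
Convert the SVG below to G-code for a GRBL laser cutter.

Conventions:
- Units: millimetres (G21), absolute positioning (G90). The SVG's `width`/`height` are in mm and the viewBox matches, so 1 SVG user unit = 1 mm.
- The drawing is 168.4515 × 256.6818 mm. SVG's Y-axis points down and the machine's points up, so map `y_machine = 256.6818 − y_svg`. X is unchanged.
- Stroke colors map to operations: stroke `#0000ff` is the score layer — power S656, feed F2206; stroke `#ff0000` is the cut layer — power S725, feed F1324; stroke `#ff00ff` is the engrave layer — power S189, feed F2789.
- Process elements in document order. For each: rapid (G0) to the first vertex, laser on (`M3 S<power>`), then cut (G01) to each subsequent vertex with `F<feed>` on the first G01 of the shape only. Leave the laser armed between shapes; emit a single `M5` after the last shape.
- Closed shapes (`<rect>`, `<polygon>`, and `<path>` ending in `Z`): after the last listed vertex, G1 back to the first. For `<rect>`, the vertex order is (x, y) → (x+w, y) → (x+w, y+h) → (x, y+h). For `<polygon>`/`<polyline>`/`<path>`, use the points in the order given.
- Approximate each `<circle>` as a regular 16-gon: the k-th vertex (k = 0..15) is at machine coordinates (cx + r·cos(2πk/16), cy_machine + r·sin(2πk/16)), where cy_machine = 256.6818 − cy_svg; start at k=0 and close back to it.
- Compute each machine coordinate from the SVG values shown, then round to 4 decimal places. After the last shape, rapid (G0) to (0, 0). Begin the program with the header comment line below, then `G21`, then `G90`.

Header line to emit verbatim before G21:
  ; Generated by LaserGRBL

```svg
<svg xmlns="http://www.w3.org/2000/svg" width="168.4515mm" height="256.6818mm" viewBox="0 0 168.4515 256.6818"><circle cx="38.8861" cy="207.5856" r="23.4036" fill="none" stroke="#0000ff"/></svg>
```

; Generated by LaserGRBL
G21
G90
G0 X62.2897 Y49.0962
M3 S656
G01 X60.5082 Y58.0524 F2206
G01 X55.4349 Y65.6450
G01 X47.8423 Y70.7183
G01 X38.8861 Y72.4998
G01 X29.9299 Y70.7183
G01 X22.3373 Y65.6450
G01 X17.2640 Y58.0524
G01 X15.4825 Y49.0962
G01 X17.2640 Y40.1400
G01 X22.3373 Y32.5474
G01 X29.9299 Y27.4741
G01 X38.8861 Y25.6926
G01 X47.8423 Y27.4741
G01 X55.4349 Y32.5474
G01 X60.5082 Y40.1400
G01 X62.2897 Y49.0962
M5
G0 X0.0000 Y0.0000

Since the viewBox matches the mm dimensions, user units are millimetres directly. The only transform is the Y-flip y_m = 256.6818 − y_svg.

Shape 1 is a circle drawn with `<circle>`. Its stroke #0000ff means score at S656, F2206. After flipping Y the toolpath is (62.2897,49.0962) → (60.5082,58.0524) → (55.4349,65.6450) → (47.8423,70.7183) → (38.8861,72.4998) → (29.9299,70.7183) → (22.3373,65.6450) → (17.2640,58.0524) → (15.4825,49.0962) → (17.2640,40.1400) → (22.3373,32.5474) → (29.9299,27.4741) → (38.8861,25.6926) → (47.8423,27.4741) → (55.4349,32.5474) → (60.5082,40.1400) → (62.2897,49.0962), returning to the start.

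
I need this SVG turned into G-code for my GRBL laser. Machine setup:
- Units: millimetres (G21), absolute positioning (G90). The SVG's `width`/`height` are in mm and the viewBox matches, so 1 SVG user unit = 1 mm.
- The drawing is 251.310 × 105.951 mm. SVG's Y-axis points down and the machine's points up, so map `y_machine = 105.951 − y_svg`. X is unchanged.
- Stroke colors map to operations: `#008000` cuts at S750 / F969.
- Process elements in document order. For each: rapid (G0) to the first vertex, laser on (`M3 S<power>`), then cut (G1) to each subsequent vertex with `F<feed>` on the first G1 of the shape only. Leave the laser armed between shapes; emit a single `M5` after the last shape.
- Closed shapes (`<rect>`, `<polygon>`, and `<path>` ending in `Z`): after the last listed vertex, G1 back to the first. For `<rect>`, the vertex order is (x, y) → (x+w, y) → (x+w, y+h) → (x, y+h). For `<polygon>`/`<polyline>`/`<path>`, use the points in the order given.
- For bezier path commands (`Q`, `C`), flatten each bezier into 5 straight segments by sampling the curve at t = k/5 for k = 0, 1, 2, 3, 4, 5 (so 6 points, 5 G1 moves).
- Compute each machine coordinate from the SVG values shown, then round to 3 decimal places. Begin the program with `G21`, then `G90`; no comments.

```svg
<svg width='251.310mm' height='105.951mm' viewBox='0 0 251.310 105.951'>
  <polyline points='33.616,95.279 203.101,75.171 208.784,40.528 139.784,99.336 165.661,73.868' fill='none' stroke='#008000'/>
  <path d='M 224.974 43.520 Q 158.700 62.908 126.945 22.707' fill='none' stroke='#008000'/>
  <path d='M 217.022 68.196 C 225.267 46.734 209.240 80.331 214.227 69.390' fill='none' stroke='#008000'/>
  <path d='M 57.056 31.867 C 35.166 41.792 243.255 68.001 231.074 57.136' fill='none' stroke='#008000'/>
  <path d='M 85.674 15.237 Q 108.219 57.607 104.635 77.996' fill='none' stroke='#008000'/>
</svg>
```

1 u = 1 mm; y_m = 105.951 − y.

[1] `<polyline>` open polyline, #008000→cut S750 F969: (33.616,10.672) → (203.101,30.780) → (208.784,65.423) → (139.784,6.615) → (165.661,32.083)

[2] `<path>` quadratic bezier, #008000→cut S750 F969: (224.974,62.431) → (199.845,57.059) → (177.478,56.455) → (157.872,60.617) → (141.028,69.547) → (126.945,83.244)

[3] `<path>` cubic bezier, #008000→cut S750 F969: (217.022,37.755) → (219.419,44.822) → (218.164,43.455) → (215.431,38.436) → (213.394,34.544) → (214.227,36.561)

[4] `<path>` cubic bezier, #008000→cut S750 F969: (57.056,74.084) → (67.917,66.602) → (112.362,57.773) → (168.778,50.158) → (215.552,46.318) → (231.074,48.815)

[5] `<path>` quadratic bezier, #008000→cut S750 F969: (85.674,90.714) → (93.647,74.645) → (99.529,60.335) → (103.322,47.783) → (105.023,36.990) → (104.635,27.955)

G21
G90
G0 X33.616 Y10.672
M3 S750
G1 X203.101 Y30.780 F969
G1 X208.784 Y65.423
G1 X139.784 Y6.615
G1 X165.661 Y32.083
G0 X224.974 Y62.431
M3 S750
G1 X199.845 Y57.059 F969
G1 X177.478 Y56.455
G1 X157.872 Y60.617
G1 X141.028 Y69.547
G1 X126.945 Y83.244
G0 X217.022 Y37.755
M3 S750
G1 X219.419 Y44.822 F969
G1 X218.164 Y43.455
G1 X215.431 Y38.436
G1 X213.394 Y34.544
G1 X214.227 Y36.561
G0 X57.056 Y74.084
M3 S750
G1 X67.917 Y66.602 F969
G1 X112.362 Y57.773
G1 X168.778 Y50.158
G1 X215.552 Y46.318
G1 X231.074 Y48.815
G0 X85.674 Y90.714
M3 S750
G1 X93.647 Y74.645 F969
G1 X99.529 Y60.335
G1 X103.322 Y47.783
G1 X105.023 Y36.990
G1 X104.635 Y27.955
M5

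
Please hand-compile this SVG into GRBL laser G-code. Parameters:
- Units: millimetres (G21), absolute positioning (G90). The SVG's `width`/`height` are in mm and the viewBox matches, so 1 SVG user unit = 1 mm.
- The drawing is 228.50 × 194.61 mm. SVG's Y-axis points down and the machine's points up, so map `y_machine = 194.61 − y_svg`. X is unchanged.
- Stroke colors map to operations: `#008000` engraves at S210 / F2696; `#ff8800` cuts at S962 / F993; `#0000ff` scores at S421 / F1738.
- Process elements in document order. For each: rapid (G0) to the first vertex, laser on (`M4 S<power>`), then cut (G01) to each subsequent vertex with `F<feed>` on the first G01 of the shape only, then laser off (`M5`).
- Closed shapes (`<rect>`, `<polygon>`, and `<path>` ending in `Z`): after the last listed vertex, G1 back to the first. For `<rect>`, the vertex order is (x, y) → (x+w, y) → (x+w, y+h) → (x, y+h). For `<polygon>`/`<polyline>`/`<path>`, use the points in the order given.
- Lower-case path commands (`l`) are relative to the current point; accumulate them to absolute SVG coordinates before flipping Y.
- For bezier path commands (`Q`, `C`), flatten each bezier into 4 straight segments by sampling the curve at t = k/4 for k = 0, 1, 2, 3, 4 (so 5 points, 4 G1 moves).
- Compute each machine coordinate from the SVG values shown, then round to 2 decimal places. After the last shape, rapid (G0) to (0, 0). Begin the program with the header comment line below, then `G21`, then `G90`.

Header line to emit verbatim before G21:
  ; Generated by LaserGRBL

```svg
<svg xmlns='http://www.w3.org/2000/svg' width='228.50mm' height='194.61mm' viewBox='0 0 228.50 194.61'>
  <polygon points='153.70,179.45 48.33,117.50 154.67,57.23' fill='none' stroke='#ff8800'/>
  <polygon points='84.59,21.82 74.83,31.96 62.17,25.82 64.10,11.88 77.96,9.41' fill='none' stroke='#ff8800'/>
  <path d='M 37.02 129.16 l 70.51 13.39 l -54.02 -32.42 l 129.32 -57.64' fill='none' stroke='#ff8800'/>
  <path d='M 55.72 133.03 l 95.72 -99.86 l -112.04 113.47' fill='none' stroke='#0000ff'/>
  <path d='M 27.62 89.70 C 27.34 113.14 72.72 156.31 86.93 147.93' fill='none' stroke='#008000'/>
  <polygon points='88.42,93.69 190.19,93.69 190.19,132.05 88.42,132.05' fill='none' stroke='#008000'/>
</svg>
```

; Generated by LaserGRBL
G21
G90
G0 X153.70 Y15.16
M4 S962
G01 X48.33 Y77.11 F993
G01 X154.67 Y137.38
G01 X153.70 Y15.16
M5
G0 X84.59 Y172.79
M4 S962
G01 X74.83 Y162.65 F993
G01 X62.17 Y168.79
G01 X64.10 Y182.73
G01 X77.96 Y185.20
G01 X84.59 Y172.79
M5
G0 X37.02 Y65.45
M4 S962
G01 X107.53 Y52.06 F993
G01 X53.51 Y84.48
G01 X182.83 Y142.12
M5
G0 X55.72 Y61.58
M4 S421
G01 X151.44 Y161.44 F1738
G01 X39.40 Y47.97
M5
G0 X27.62 Y104.91
M4 S210
G01 X34.77 Y84.74 F2696
G01 X51.84 Y63.86
G01 X71.63 Y48.95
G01 X86.93 Y46.68
M5
G0 X88.42 Y100.92
M4 S210
G01 X190.19 Y100.92 F2696
G01 X190.19 Y62.56
G01 X88.42 Y62.56
G01 X88.42 Y100.92
M5
G0 X0.00 Y0.00

viewBox `0 0 228.50 194.61` with mm width/height → 1 unit = 1 mm. Flip: y_m = 194.61 − y_svg.

**Shape 1** — `<polygon>` regular polygon, stroke `#ff8800` → cut (S962, F993). Machine vertices: (153.70,15.16) → (48.33,77.11) → (154.67,137.38) → (153.70,15.16). Closed: final G1 returns to the first vertex.

**Shape 2** — `<polygon>` regular polygon, stroke `#ff8800` → cut (S962, F993). Machine vertices: (84.59,172.79) → (74.83,162.65) → (62.17,168.79) → (64.10,182.73) → (77.96,185.20) → (84.59,172.79). Closed: final G1 returns to the first vertex.

**Shape 3** — `<path>` open polyline, stroke `#ff8800` → cut (S962, F993). Machine vertices: (37.02,65.45) → (107.53,52.06) → (53.51,84.48) → (182.83,142.12). Open path.

**Shape 4** — `<path>` open polyline, stroke `#0000ff` → score (S421, F1738). Machine vertices: (55.72,61.58) → (151.44,161.44) → (39.40,47.97). Open path.

**Shape 5** — `<path>` cubic bezier, stroke `#008000` → engrave (S210, F2696). Control points (SVG): P0=(27.62,89.70), P1=(27.34,113.14), P2=(72.72,156.31), P3=(86.93,147.93); sampled at t=k/4. Machine vertices: (27.62,104.91) → (34.77,84.74) → (51.84,63.86) → (71.63,48.95) → (86.93,46.68). Open path.

**Shape 6** — `<polygon>` rectangle, stroke `#008000` → engrave (S210, F2696). Machine vertices: (88.42,100.92) → (190.19,100.92) → (190.19,62.56) → (88.42,62.56) → (88.42,100.92). Closed: final G1 returns to the first vertex.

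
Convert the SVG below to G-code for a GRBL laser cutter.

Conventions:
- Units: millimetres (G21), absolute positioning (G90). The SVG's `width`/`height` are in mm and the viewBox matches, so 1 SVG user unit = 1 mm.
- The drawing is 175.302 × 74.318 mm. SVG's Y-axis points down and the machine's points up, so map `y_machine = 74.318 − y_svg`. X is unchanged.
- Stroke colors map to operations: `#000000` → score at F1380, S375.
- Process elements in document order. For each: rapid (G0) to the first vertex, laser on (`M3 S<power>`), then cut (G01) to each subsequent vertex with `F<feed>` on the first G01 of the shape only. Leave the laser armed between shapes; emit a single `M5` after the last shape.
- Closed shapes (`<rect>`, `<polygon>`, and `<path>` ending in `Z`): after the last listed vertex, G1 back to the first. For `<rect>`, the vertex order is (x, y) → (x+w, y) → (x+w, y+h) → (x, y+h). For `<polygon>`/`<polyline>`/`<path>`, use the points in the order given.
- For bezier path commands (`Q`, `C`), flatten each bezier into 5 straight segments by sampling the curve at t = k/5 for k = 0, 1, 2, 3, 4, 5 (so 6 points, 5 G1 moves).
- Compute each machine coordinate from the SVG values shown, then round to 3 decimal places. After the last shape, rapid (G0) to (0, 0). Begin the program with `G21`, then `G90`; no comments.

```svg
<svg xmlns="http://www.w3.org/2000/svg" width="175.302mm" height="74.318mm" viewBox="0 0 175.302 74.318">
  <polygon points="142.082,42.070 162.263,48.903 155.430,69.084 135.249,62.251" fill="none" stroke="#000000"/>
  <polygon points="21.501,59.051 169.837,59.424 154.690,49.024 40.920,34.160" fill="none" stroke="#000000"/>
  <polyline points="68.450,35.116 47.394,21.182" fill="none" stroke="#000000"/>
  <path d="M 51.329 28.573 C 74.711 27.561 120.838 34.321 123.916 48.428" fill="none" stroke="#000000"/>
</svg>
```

1 u = 1 mm; y_m = 74.318 − y.

[1] `<polygon>` regular polygon, #000000→score S375 F1380: (142.082,32.248) → (162.263,25.415) → (155.430,5.234) → (135.249,12.067) → (142.082,32.248) (closed)

[2] `<polygon>` closed polygon, #000000→score S375 F1380: (21.501,15.267) → (169.837,14.894) → (154.690,25.294) → (40.920,40.158) → (21.501,15.267) (closed)

[3] `<polyline>` line segment, #000000→score S375 F1380: (68.450,39.202) → (47.394,53.136)

[4] `<path>` cubic bezier, #000000→score S375 F1380: (51.329,45.745) → (67.561,45.423) → (86.094,43.256) → (103.770,39.265) → (117.430,33.469) → (123.916,25.890)

G21
G90
G0 X142.082 Y32.248
M3 S375
G01 X162.263 Y25.415 F1380
G01 X155.430 Y5.234
G01 X135.249 Y12.067
G01 X142.082 Y32.248
G0 X21.501 Y15.267
M3 S375
G01 X169.837 Y14.894 F1380
G01 X154.690 Y25.294
G01 X40.920 Y40.158
G01 X21.501 Y15.267
G0 X68.450 Y39.202
M3 S375
G01 X47.394 Y53.136 F1380
G0 X51.329 Y45.745
M3 S375
G01 X67.561 Y45.423 F1380
G01 X86.094 Y43.256
G01 X103.770 Y39.265
G01 X117.430 Y33.469
G01 X123.916 Y25.890
M5
G0 X0.000 Y0.000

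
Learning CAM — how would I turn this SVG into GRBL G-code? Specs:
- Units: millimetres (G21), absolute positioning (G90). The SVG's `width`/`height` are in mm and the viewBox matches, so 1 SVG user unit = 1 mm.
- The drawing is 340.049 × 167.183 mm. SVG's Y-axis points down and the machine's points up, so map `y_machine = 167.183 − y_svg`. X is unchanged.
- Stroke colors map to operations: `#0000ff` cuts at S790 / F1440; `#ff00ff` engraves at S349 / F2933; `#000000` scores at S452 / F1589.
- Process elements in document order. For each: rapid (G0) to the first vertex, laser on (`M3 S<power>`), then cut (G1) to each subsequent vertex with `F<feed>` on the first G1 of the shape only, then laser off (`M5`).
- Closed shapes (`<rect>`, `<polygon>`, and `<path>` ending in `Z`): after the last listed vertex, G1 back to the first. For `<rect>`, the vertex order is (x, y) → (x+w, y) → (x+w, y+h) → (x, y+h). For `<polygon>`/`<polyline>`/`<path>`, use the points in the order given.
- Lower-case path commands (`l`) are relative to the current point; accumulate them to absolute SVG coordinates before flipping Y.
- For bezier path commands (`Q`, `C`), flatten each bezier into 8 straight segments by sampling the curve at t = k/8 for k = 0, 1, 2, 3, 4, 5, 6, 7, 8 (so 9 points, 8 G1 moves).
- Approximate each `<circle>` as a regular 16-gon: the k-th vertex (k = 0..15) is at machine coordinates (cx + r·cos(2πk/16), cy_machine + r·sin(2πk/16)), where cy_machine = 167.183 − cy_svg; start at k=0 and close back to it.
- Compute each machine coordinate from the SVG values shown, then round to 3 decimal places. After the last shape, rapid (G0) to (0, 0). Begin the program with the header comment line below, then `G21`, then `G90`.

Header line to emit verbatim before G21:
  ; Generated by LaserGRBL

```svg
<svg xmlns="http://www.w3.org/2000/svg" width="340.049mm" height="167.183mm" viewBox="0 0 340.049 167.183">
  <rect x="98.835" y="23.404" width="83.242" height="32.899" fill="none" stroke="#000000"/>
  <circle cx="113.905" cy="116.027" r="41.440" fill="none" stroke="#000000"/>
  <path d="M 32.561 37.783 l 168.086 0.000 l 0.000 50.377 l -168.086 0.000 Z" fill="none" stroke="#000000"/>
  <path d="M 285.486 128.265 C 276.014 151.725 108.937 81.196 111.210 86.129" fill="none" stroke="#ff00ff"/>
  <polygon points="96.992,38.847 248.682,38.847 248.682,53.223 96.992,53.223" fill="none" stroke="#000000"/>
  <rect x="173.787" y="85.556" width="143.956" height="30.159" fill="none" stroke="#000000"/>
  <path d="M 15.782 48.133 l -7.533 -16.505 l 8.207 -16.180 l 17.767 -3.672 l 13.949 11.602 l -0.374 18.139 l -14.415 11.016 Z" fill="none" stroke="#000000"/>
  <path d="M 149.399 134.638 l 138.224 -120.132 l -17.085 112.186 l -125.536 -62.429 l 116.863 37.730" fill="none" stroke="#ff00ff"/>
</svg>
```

; Generated by LaserGRBL
G21
G90
G0 X98.835 Y143.779
M3 S452
G1 X182.077 Y143.779 F1589
G1 X182.077 Y110.880
G1 X98.835 Y110.880
G1 X98.835 Y143.779
M5
G0 X155.345 Y51.156
M3 S452
G1 X152.191 Y67.014 F1589
G1 X143.208 Y80.459
G1 X129.763 Y89.442
G1 X113.905 Y92.596
G1 X98.047 Y89.442
G1 X84.602 Y80.459
G1 X75.619 Y67.014
G1 X72.465 Y51.156
G1 X75.619 Y35.298
G1 X84.602 Y21.853
G1 X98.047 Y12.870
G1 X113.905 Y9.716
G1 X129.763 Y12.870
G1 X143.208 Y21.853
G1 X152.191 Y35.298
G1 X155.345 Y51.156
M5
G0 X32.561 Y129.400
M3 S452
G1 X200.647 Y129.400 F1589
G1 X200.647 Y79.023
G1 X32.561 Y79.023
G1 X32.561 Y129.400
M5
G0 X285.486 Y38.918
M3 S349
G1 X275.185 Y34.195 F2933
G1 X253.940 Y36.298
G1 X225.582 Y43.241
G1 X193.944 Y53.038
G1 X162.856 Y63.704
G1 X136.150 Y73.252
G1 X117.657 Y79.698
G1 X111.210 Y81.054
M5
G0 X96.992 Y128.336
M3 S452
G1 X248.682 Y128.336 F1589
G1 X248.682 Y113.960
G1 X96.992 Y113.960
G1 X96.992 Y128.336
M5
G0 X173.787 Y81.627
M3 S452
G1 X317.743 Y81.627 F1589
G1 X317.743 Y51.468
G1 X173.787 Y51.468
G1 X173.787 Y81.627
M5
G0 X15.782 Y119.050
M3 S452
G1 X8.249 Y135.555 F1589
G1 X16.456 Y151.735
G1 X34.223 Y155.407
G1 X48.172 Y143.805
G1 X47.798 Y125.666
G1 X33.383 Y114.650
G1 X15.782 Y119.050
M5
G0 X149.399 Y32.545
M3 S349
G1 X287.623 Y152.677 F2933
G1 X270.538 Y40.491
G1 X145.002 Y102.920
G1 X261.865 Y65.190
M5
G0 X0.000 Y0.000

Since the viewBox matches the mm dimensions, user units are millimetres directly. The only transform is the Y-flip y_m = 167.183 − y_svg.

Shape 1 is a rectangle drawn with `<rect>`. Its stroke #000000 means score at S452, F1589. After flipping Y the toolpath is (98.835,143.779) → (182.077,143.779) → (182.077,110.880) → (98.835,110.880) → (98.835,143.779), returning to the start.

Shape 2 is a circle drawn with `<circle>`. Its stroke #000000 means score at S452, F1589. After flipping Y the toolpath is (155.345,51.156) → (152.191,67.014) → (143.208,80.459) → (129.763,89.442) → (113.905,92.596) → (98.047,89.442) → (84.602,80.459) → (75.619,67.014) → (72.465,51.156) → (75.619,35.298) → (84.602,21.853) → (98.047,12.870) → (113.905,9.716) → (129.763,12.870) → (143.208,21.853) → (152.191,35.298) → (155.345,51.156), returning to the start.

Shape 3 is a rectangle drawn with `<path>`. Its stroke #000000 means score at S452, F1589. After flipping Y the toolpath is (32.561,129.400) → (200.647,129.400) → (200.647,79.023) → (32.561,79.023) → (32.561,129.400), returning to the start.

Shape 4 is a cubic bezier drawn with `<path>`. Its stroke #ff00ff means engrave at S349, F2933. After flipping Y the toolpath is (285.486,38.918) → (275.185,34.195) → (253.940,36.298) → (225.582,43.241) → (193.944,53.038) → (162.856,63.704) → (136.150,73.252) → (117.657,79.698) → (111.210,81.054).

Shape 5 is a rectangle drawn with `<polygon>`. Its stroke #000000 means score at S452, F1589. After flipping Y the toolpath is (96.992,128.336) → (248.682,128.336) → (248.682,113.960) → (96.992,113.960) → (96.992,128.336), returning to the start.

Shape 6 is a rectangle drawn with `<rect>`. Its stroke #000000 means score at S452, F1589. After flipping Y the toolpath is (173.787,81.627) → (317.743,81.627) → (317.743,51.468) → (173.787,51.468) → (173.787,81.627), returning to the start.

Shape 7 is a regular polygon drawn with `<path>`. Its stroke #000000 means score at S452, F1589. After flipping Y the toolpath is (15.782,119.050) → (8.249,135.555) → (16.456,151.735) → (34.223,155.407) → (48.172,143.805) → (47.798,125.666) → (33.383,114.650) → (15.782,119.050), returning to the start.

Shape 8 is a open polyline drawn with `<path>`. Its stroke #ff00ff means engrave at S349, F2933. After flipping Y the toolpath is (149.399,32.545) → (287.623,152.677) → (270.538,40.491) → (145.002,102.920) → (261.865,65.190).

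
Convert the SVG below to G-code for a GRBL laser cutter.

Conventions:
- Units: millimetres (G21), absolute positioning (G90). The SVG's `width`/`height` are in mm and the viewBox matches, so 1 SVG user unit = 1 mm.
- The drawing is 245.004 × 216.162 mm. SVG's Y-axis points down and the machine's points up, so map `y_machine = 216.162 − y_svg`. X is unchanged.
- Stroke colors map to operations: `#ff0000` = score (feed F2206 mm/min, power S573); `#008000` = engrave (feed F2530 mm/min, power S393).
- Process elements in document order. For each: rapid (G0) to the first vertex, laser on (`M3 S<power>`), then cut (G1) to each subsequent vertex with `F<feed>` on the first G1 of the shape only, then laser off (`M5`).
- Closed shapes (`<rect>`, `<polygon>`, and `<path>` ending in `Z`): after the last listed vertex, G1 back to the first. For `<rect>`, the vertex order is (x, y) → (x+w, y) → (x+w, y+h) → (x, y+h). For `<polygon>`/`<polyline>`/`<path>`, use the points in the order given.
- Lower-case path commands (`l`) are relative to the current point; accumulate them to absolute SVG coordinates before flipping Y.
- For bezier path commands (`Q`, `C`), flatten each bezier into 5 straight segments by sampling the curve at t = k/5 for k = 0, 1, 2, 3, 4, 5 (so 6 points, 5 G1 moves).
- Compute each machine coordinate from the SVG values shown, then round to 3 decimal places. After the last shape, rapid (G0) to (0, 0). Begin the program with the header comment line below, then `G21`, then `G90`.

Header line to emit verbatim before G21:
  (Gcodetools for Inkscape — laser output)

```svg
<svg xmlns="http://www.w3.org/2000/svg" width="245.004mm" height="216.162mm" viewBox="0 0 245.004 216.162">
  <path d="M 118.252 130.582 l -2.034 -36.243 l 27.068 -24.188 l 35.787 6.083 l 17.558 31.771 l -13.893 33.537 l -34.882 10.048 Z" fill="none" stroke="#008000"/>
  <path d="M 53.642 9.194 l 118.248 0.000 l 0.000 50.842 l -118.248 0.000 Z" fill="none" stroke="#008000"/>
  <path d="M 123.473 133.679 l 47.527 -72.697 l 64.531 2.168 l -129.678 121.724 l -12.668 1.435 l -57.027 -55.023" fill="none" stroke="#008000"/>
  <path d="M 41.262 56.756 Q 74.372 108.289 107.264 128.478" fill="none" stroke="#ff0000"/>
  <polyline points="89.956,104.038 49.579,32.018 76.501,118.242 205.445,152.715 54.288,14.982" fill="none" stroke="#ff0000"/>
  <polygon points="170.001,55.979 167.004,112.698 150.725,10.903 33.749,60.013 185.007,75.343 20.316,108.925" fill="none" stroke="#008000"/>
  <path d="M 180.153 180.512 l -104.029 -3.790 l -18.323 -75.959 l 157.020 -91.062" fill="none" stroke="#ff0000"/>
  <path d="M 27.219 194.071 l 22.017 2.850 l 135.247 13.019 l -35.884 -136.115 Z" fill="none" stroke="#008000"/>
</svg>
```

Since the viewBox matches the mm dimensions, user units are millimetres directly. The only transform is the Y-flip y_m = 216.162 − y_svg.

Shape 1 is a regular polygon drawn with `<path>`. Its stroke #008000 means engrave at S393, F2530. After flipping Y the toolpath is (118.252,85.580) → (116.218,121.823) → (143.286,146.011) → (179.073,139.928) → (196.631,108.157) → (182.738,74.620) → (147.856,64.572) → (118.252,85.580), returning to the start.

Shape 2 is a rectangle drawn with `<path>`. Its stroke #008000 means engrave at S393, F2530. After flipping Y the toolpath is (53.642,206.968) → (171.890,206.968) → (171.890,156.126) → (53.642,156.126) → (53.642,206.968), returning to the start.

Shape 3 is a open polyline drawn with `<path>`. Its stroke #008000 means engrave at S393, F2530. After flipping Y the toolpath is (123.473,82.483) → (171.000,155.180) → (235.531,153.012) → (105.853,31.288) → (93.185,29.853) → (36.158,84.876).

Shape 4 is a quadratic bezier drawn with `<path>`. Its stroke #ff0000 means score at S573, F2206. After flipping Y the toolpath is (41.262,159.406) → (54.497,140.047) → (67.715,123.195) → (80.916,108.850) → (94.098,97.013) → (107.264,87.684).

Shape 5 is a open polyline drawn with `<polyline>`. Its stroke #ff0000 means score at S573, F2206. After flipping Y the toolpath is (89.956,112.124) → (49.579,184.144) → (76.501,97.920) → (205.445,63.447) → (54.288,201.180).

Shape 6 is a closed polygon drawn with `<polygon>`. Its stroke #008000 means engrave at S393, F2530. After flipping Y the toolpath is (170.001,160.183) → (167.004,103.464) → (150.725,205.259) → (33.749,156.149) → (185.007,140.819) → (20.316,107.237) → (170.001,160.183), returning to the start.

Shape 7 is a open polyline drawn with `<path>`. Its stroke #ff0000 means score at S573, F2206. After flipping Y the toolpath is (180.153,35.650) → (76.124,39.440) → (57.801,115.399) → (214.821,206.461).

Shape 8 is a closed polygon drawn with `<path>`. Its stroke #008000 means engrave at S393, F2530. After flipping Y the toolpath is (27.219,22.091) → (49.236,19.241) → (184.483,6.222) → (148.599,142.337) → (27.219,22.091), returning to the start.

(Gcodetools for Inkscape — laser output)
G21
G90
G0 X118.252 Y85.580
M3 S393
G1 X116.218 Y121.823 F2530
G1 X143.286 Y146.011
G1 X179.073 Y139.928
G1 X196.631 Y108.157
G1 X182.738 Y74.620
G1 X147.856 Y64.572
G1 X118.252 Y85.580
M5
G0 X53.642 Y206.968
M3 S393
G1 X171.890 Y206.968 F2530
G1 X171.890 Y156.126
G1 X53.642 Y156.126
G1 X53.642 Y206.968
M5
G0 X123.473 Y82.483
M3 S393
G1 X171.000 Y155.180 F2530
G1 X235.531 Y153.012
G1 X105.853 Y31.288
G1 X93.185 Y29.853
G1 X36.158 Y84.876
M5
G0 X41.262 Y159.406
M3 S573
G1 X54.497 Y140.047 F2206
G1 X67.715 Y123.195
G1 X80.916 Y108.850
G1 X94.098 Y97.013
G1 X107.264 Y87.684
M5
G0 X89.956 Y112.124
M3 S573
G1 X49.579 Y184.144 F2206
G1 X76.501 Y97.920
G1 X205.445 Y63.447
G1 X54.288 Y201.180
M5
G0 X170.001 Y160.183
M3 S393
G1 X167.004 Y103.464 F2530
G1 X150.725 Y205.259
G1 X33.749 Y156.149
G1 X185.007 Y140.819
G1 X20.316 Y107.237
G1 X170.001 Y160.183
M5
G0 X180.153 Y35.650
M3 S573
G1 X76.124 Y39.440 F2206
G1 X57.801 Y115.399
G1 X214.821 Y206.461
M5
G0 X27.219 Y22.091
M3 S393
G1 X49.236 Y19.241 F2530
G1 X184.483 Y6.222
G1 X148.599 Y142.337
G1 X27.219 Y22.091
M5
G0 X0.000 Y0.000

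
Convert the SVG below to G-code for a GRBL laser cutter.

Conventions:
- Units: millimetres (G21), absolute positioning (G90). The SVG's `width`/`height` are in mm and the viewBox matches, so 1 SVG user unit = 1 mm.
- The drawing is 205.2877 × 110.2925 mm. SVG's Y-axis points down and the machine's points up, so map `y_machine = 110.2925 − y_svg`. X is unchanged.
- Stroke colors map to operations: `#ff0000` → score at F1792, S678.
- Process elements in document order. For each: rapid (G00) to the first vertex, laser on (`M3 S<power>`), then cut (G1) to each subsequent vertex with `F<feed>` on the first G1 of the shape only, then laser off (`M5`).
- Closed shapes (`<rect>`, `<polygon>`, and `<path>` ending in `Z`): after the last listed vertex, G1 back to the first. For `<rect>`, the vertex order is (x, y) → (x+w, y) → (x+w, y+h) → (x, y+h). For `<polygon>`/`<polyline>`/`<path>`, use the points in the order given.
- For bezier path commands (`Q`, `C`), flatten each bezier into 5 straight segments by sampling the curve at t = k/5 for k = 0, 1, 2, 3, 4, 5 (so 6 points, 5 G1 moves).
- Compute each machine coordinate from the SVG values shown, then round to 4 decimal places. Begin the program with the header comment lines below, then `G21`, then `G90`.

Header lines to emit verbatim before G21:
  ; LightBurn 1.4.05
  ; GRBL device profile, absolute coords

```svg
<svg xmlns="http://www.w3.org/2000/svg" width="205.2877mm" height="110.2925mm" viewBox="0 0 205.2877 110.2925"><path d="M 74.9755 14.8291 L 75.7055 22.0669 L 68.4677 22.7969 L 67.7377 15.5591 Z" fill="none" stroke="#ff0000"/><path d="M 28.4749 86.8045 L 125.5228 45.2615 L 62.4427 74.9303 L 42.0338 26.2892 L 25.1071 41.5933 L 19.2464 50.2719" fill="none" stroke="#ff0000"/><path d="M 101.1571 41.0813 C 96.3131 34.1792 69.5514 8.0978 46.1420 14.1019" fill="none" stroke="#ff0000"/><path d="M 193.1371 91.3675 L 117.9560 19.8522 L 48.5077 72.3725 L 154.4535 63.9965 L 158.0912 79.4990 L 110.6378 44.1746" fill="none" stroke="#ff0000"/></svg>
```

Since the viewBox matches the mm dimensions, user units are millimetres directly. The only transform is the Y-flip y_m = 110.2925 − y_svg.

Shape 1 is a regular polygon drawn with `<path>`. Its stroke #ff0000 means score at S678, F1792. After flipping Y the toolpath is (74.9755,95.4634) → (75.7055,88.2256) → (68.4677,87.4956) → (67.7377,94.7334) → (74.9755,95.4634), returning to the start.

Shape 2 is a open polyline drawn with `<path>`. Its stroke #ff0000 means score at S678, F1792. After flipping Y the toolpath is (28.4749,23.4880) → (125.5228,65.0310) → (62.4427,35.3622) → (42.0338,84.0033) → (25.1071,68.6992) → (19.2464,60.0206).

Shape 3 is a cubic bezier drawn with `<path>`. Its stroke #ff0000 means score at S678, F1792. After flipping Y the toolpath is (101.1571,69.2112) → (95.8227,75.2439) → (86.4411,83.4188) → (74.2251,91.2754) → (60.3878,96.3529) → (46.1420,96.1906).

Shape 4 is a open polyline drawn with `<path>`. Its stroke #ff0000 means score at S678, F1792. After flipping Y the toolpath is (193.1371,18.9250) → (117.9560,90.4403) → (48.5077,37.9200) → (154.4535,46.2960) → (158.0912,30.7935) → (110.6378,66.1179).

; LightBurn 1.4.05
; GRBL device profile, absolute coords
G21
G90
G00 X74.9755 Y95.4634
M3 S678
G1 X75.7055 Y88.2256 F1792
G1 X68.4677 Y87.4956
G1 X67.7377 Y94.7334
G1 X74.9755 Y95.4634
M5
G00 X28.4749 Y23.4880
M3 S678
G1 X125.5228 Y65.0310 F1792
G1 X62.4427 Y35.3622
G1 X42.0338 Y84.0033
G1 X25.1071 Y68.6992
G1 X19.2464 Y60.0206
M5
G00 X101.1571 Y69.2112
M3 S678
G1 X95.8227 Y75.2439 F1792
G1 X86.4411 Y83.4188
G1 X74.2251 Y91.2754
G1 X60.3878 Y96.3529
G1 X46.1420 Y96.1906
M5
G00 X193.1371 Y18.9250
M3 S678
G1 X117.9560 Y90.4403 F1792
G1 X48.5077 Y37.9200
G1 X154.4535 Y46.2960
G1 X158.0912 Y30.7935
G1 X110.6378 Y66.1179
M5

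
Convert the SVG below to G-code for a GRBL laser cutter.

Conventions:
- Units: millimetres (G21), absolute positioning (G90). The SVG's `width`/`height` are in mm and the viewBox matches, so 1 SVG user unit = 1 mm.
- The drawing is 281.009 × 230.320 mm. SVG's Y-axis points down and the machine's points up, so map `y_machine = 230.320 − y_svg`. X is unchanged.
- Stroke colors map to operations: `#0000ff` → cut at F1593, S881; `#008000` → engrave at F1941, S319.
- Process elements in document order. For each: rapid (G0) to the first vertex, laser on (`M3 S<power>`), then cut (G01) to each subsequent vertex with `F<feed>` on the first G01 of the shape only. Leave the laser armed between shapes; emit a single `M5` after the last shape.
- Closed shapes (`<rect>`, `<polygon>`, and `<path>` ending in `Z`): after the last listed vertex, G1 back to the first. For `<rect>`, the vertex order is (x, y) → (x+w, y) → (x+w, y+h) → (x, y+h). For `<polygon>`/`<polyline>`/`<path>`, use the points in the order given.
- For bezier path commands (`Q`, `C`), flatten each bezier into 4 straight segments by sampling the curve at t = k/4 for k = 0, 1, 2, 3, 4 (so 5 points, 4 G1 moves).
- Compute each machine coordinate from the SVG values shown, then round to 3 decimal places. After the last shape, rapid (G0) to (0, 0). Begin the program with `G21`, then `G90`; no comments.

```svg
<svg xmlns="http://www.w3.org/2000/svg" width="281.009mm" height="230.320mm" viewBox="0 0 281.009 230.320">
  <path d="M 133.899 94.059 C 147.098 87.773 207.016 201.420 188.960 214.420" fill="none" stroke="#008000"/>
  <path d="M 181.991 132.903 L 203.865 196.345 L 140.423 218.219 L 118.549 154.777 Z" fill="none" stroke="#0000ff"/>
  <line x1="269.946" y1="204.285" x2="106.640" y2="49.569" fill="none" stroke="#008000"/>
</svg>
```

1 u = 1 mm; y_m = 230.320 − y.

[1] `<path>` cubic bezier, #008000→engrave S319 F1941: (133.899,136.261) → (150.610,121.935) → (173.150,83.313) → (189.830,41.075) → (188.960,15.900)

[2] `<path>` regular polygon, #0000ff→cut S881 F1593: (181.991,97.417) → (203.865,33.975) → (140.423,12.101) → (118.549,75.543) → (181.991,97.417) (closed)

[3] `<line>` line segment, #008000→engrave S319 F1941: (269.946,26.035) → (106.640,180.751)

G21
G90
G0 X133.899 Y136.261
M3 S319
G01 X150.610 Y121.935 F1941
G01 X173.150 Y83.313
G01 X189.830 Y41.075
G01 X188.960 Y15.900
G0 X181.991 Y97.417
M3 S881
G01 X203.865 Y33.975 F1593
G01 X140.423 Y12.101
G01 X118.549 Y75.543
G01 X181.991 Y97.417
G0 X269.946 Y26.035
M3 S319
G01 X106.640 Y180.751 F1941
M5
G0 X0.000 Y0.000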